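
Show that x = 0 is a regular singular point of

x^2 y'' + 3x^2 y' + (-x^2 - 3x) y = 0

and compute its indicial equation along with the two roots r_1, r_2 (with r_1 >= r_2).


Divide by x^2 to reach normal form y'' + P_1(x) y' + P_2(x) y = 0 with P_1(x) = 3 and P_2(x) = -1 - 3/x.
x = 0 is a singular point because the y-coefficient -1 - 3/x has a pole at x = 0.
It is a regular singular point because x P_1(x) = p(x) = 3x and x^2 P_2(x) = q(x) = -x^2 - 3x are polynomials, hence analytic at x = 0.
p(0) = 0,  q(0) = 0.
Indicial equation: r(r-1) + p(0) r + q(0) = 0, i.e. r^2 + (p(0) - 1) r + q(0) = 0, i.e. r^2 - 1 r = 0.
Discriminant: (-1)^2 - 4(0) = 1, so r = (1 ± 1)/2.
Solving: r_1 = 1, r_2 = 0.

indicial: r^2 - 1 r = 0; roots r_1 = 1, r_2 = 0


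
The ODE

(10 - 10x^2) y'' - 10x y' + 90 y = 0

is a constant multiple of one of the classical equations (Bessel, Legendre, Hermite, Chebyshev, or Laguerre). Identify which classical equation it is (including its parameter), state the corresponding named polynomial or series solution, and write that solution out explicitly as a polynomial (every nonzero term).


All three coefficients share the factor 10; dividing through by 10 gives  (1 - x^2) y'' - x y' + 9 y = 0.
This matches the Chebyshev equation (1 - x^2) y'' - x y' + n^2 y = 0 (note the -x y' term, not -2x y') with n^2 = 9, so n = 3; the polynomial solution is T_3(x).
With y = sum_k a_k x^k, matching x^k gives (k+2)(k+1) a_{k+2} = (k^2 - n^2) a_k = (k - 3)(k + 3) a_k. The right side vanishes at k = 3, so the series with the parity of 3 terminates at degree 3.
Standard normalization: leading coefficient of T_n is 2^(n-1), so a_3 = 2^2 = 4. Work downward with a_k = (k+1)(k+2) a_{k+2} / ((k - 3)(k + 3)):
  a_1 = (2)(3)(4) / ((1 - 3)(1 + 3)) = 24/(-8) = -3
Hence T_3(x) = 4 x^3 - 3 x.

T_3(x); series = 4 x^3 - 3 x


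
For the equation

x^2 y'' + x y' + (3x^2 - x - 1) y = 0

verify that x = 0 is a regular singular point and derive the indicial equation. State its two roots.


Divide by x^2 to reach normal form y'' + P_1(x) y' + P_2(x) y = 0 with P_1(x) = 1/x and P_2(x) = 3 - 1/x - 1/x^2.
x = 0 is a singular point because the y'-coefficient 1/x has a pole at x = 0 and the y-coefficient 3 - 1/x - 1/x^2 has a pole at x = 0.
It is a regular singular point because x P_1(x) = p(x) = 1 and x^2 P_2(x) = q(x) = 3x^2 - x - 1 are polynomials, hence analytic at x = 0.
p(0) = 1,  q(0) = -1.
Indicial equation: r(r-1) + p(0) r + q(0) = 0, i.e. r^2 + (p(0) - 1) r + q(0) = 0, i.e. r^2 - 1 = 0.
Discriminant: (0)^2 - 4(-1) = 4, so r = (0 ± 2)/2.
Solving: r_1 = 1, r_2 = -1.

indicial: r^2 - 1 = 0; roots r_1 = 1, r_2 = -1


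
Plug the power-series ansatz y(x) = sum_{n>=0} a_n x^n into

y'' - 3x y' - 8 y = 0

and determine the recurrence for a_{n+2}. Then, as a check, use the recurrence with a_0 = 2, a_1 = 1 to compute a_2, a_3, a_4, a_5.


Substitute y = sum_n a_n x^n.
y''(x) has coefficient (n+2)(n+1) a_{n+2} at x^n;
-3 x y'(x) has coefficient -3 n a_n at x^n (shift);
-8 y(x) has coefficient -8 a_n at x^n.
Matching x^n: (n+2)(n+1) a_{n+2} + (-3n - 8) a_n = 0.
Thus a_{n+2} = (3n + 8) / ((n+1)(n+2)) * a_n.

Check with a_0 = 2, a_1 = 1 (apply the recurrence for n = 0, 1, 2, 3): a_0 = 2, a_1 = 1, a_2 = 8, a_3 = 11/6, a_4 = 28/3, a_5 = 187/120.

a_(n+2) = (3n + 8) / ((n+1)(n+2)) * a_n; check: a_0 = 2, a_1 = 1, a_2 = 8, a_3 = 11/6, a_4 = 28/3, a_5 = 187/120


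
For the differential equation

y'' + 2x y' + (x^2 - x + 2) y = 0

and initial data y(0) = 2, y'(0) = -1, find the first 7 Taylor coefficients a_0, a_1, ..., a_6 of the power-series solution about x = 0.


Ansatz: y(x) = sum_{n>=0} a_n x^n, so y'(x) = sum_{n>=1} n a_n x^(n-1) and y''(x) = sum_{n>=2} n(n-1) a_n x^(n-2).
Substitute into P(x) y'' + Q(x) y' + R(x) y = 0 with P(x) = 1, Q(x) = 2x, R(x) = x^2 - x + 2, and match powers of x.
Initial conditions: a_0 = 2, a_1 = -1.
Setting the coefficient of each power of x to zero and solving order by order (substituting the coefficients already found):
  x^0: 2 a_2 + 2 a_0 = 0  ->  2 a_2 = -2 a_0 = -4  ->  a_2 = -2
  x^1: 6 a_3 + 4 a_1 - a_0 = 0  ->  6 a_3 = -4 a_1 + a_0 = 6  ->  a_3 = 1
  x^2: 12 a_4 + 6 a_2 - a_1 + a_0 = 0  ->  12 a_4 = -6 a_2 + a_1 - a_0 = 9  ->  a_4 = 3/4
  x^3: 20 a_5 + 8 a_3 - a_2 + a_1 = 0  ->  20 a_5 = -8 a_3 + a_2 - a_1 = -9  ->  a_5 = -9/20
  x^4: 30 a_6 + 10 a_4 - a_3 + a_2 = 0  ->  30 a_6 = -10 a_4 + a_3 - a_2 = -9/2  ->  a_6 = -3/20
Truncated series: y(x) = 2 - x - 2 x^2 + x^3 + (3/4) x^4 - (9/20) x^5 - (3/20) x^6 + O(x^7).

a_0 = 2; a_1 = -1; a_2 = -2; a_3 = 1; a_4 = 3/4; a_5 = -9/20; a_6 = -3/20


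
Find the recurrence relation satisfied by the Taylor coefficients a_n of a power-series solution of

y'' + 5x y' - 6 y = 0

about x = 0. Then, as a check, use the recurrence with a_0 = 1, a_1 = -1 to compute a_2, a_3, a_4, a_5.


Substitute y = sum_n a_n x^n.
y''(x) has coefficient (n+2)(n+1) a_{n+2} at x^n;
5 x y'(x) has coefficient 5 n a_n at x^n (shift);
-6 y(x) has coefficient -6 a_n at x^n.
Matching x^n: (n+2)(n+1) a_{n+2} + (5n - 6) a_n = 0.
Thus a_{n+2} = (-5n + 6) / ((n+1)(n+2)) * a_n.

Check with a_0 = 1, a_1 = -1 (apply the recurrence for n = 0, 1, 2, 3): a_0 = 1, a_1 = -1, a_2 = 3, a_3 = -1/6, a_4 = -1, a_5 = 3/40.

a_(n+2) = (-5n + 6) / ((n+1)(n+2)) * a_n; check: a_0 = 1, a_1 = -1, a_2 = 3, a_3 = -1/6, a_4 = -1, a_5 = 3/40


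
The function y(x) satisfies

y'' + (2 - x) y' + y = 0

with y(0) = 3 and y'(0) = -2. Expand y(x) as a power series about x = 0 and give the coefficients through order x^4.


Ansatz: y(x) = sum_{n>=0} a_n x^n, so y'(x) = sum_{n>=1} n a_n x^(n-1) and y''(x) = sum_{n>=2} n(n-1) a_n x^(n-2).
Substitute into P(x) y'' + Q(x) y' + R(x) y = 0 with P(x) = 1, Q(x) = 2 - x, R(x) = 1, and match powers of x.
Initial conditions: a_0 = 3, a_1 = -2.
Setting the coefficient of each power of x to zero and solving order by order (substituting the coefficients already found):
  x^0: 2 a_2 + 2 a_1 + a_0 = 0  ->  2 a_2 = -2 a_1 - a_0 = 1  ->  a_2 = 1/2
  x^1: 6 a_3 + 4 a_2 = 0  ->  6 a_3 = -4 a_2 = -2  ->  a_3 = -1/3
  x^2: 12 a_4 + 6 a_3 - a_2 = 0  ->  12 a_4 = -6 a_3 + a_2 = 5/2  ->  a_4 = 5/24
Truncated series: y(x) = 3 - 2 x + (1/2) x^2 - (1/3) x^3 + (5/24) x^4 + O(x^5).

a_0 = 3; a_1 = -2; a_2 = 1/2; a_3 = -1/3; a_4 = 5/24


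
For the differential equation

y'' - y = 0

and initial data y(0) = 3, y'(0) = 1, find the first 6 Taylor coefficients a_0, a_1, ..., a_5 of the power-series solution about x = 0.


Ansatz: y(x) = sum_{n>=0} a_n x^n, so y'(x) = sum_{n>=1} n a_n x^(n-1) and y''(x) = sum_{n>=2} n(n-1) a_n x^(n-2).
Substitute into P(x) y'' + Q(x) y' + R(x) y = 0 with P(x) = 1, Q(x) = 0, R(x) = -1, and match powers of x.
Initial conditions: a_0 = 3, a_1 = 1.
Setting the coefficient of each power of x to zero and solving order by order (substituting the coefficients already found):
  x^0: 2 a_2 - a_0 = 0  ->  2 a_2 = a_0 = 3  ->  a_2 = 3/2
  x^1: 6 a_3 - a_1 = 0  ->  6 a_3 = a_1 = 1  ->  a_3 = 1/6
  x^2: 12 a_4 - a_2 = 0  ->  12 a_4 = a_2 = 3/2  ->  a_4 = 1/8
  x^3: 20 a_5 - a_3 = 0  ->  20 a_5 = a_3 = 1/6  ->  a_5 = 1/120
Truncated series: y(x) = 3 + x + (3/2) x^2 + (1/6) x^3 + (1/8) x^4 + (1/120) x^5 + O(x^6).

a_0 = 3; a_1 = 1; a_2 = 3/2; a_3 = 1/6; a_4 = 1/8; a_5 = 1/120


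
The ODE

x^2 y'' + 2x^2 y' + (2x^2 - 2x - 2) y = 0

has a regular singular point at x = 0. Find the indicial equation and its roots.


Divide by x^2 to reach normal form y'' + P_1(x) y' + P_2(x) y = 0 with P_1(x) = 2 and P_2(x) = 2 - 2/x - 2/x^2.
x = 0 is a singular point because the y-coefficient 2 - 2/x - 2/x^2 has a pole at x = 0.
It is a regular singular point because x P_1(x) = p(x) = 2x and x^2 P_2(x) = q(x) = 2x^2 - 2x - 2 are polynomials, hence analytic at x = 0.
p(0) = 0,  q(0) = -2.
Indicial equation: r(r-1) + p(0) r + q(0) = 0, i.e. r^2 + (p(0) - 1) r + q(0) = 0, i.e. r^2 - 1 r - 2 = 0.
Discriminant: (-1)^2 - 4(-2) = 9, so r = (1 ± 3)/2.
Solving: r_1 = 2, r_2 = -1.

indicial: r^2 - 1 r - 2 = 0; roots r_1 = 2, r_2 = -1


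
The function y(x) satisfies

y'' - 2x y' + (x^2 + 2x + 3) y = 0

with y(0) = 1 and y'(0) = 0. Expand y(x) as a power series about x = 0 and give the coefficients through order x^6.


Ansatz: y(x) = sum_{n>=0} a_n x^n, so y'(x) = sum_{n>=1} n a_n x^(n-1) and y''(x) = sum_{n>=2} n(n-1) a_n x^(n-2).
Substitute into P(x) y'' + Q(x) y' + R(x) y = 0 with P(x) = 1, Q(x) = -2x, R(x) = x^2 + 2x + 3, and match powers of x.
Initial conditions: a_0 = 1, a_1 = 0.
Setting the coefficient of each power of x to zero and solving order by order (substituting the coefficients already found):
  x^0: 2 a_2 + 3 a_0 = 0  ->  2 a_2 = -3 a_0 = -3  ->  a_2 = -3/2
  x^1: 6 a_3 + a_1 + 2 a_0 = 0  ->  6 a_3 = -a_1 - 2 a_0 = -2  ->  a_3 = -1/3
  x^2: 12 a_4 - a_2 + 2 a_1 + a_0 = 0  ->  12 a_4 = a_2 - 2 a_1 - a_0 = -5/2  ->  a_4 = -5/24
  x^3: 20 a_5 - 3 a_3 + 2 a_2 + a_1 = 0  ->  20 a_5 = 3 a_3 - 2 a_2 - a_1 = 2  ->  a_5 = 1/10
  x^4: 30 a_6 - 5 a_4 + 2 a_3 + a_2 = 0  ->  30 a_6 = 5 a_4 - 2 a_3 - a_2 = 9/8  ->  a_6 = 3/80
Truncated series: y(x) = 1 - (3/2) x^2 - (1/3) x^3 - (5/24) x^4 + (1/10) x^5 + (3/80) x^6 + O(x^7).

a_0 = 1; a_1 = 0; a_2 = -3/2; a_3 = -1/3; a_4 = -5/24; a_5 = 1/10; a_6 = 3/80


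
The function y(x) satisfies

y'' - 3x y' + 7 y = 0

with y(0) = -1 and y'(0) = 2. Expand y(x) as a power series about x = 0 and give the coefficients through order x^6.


Ansatz: y(x) = sum_{n>=0} a_n x^n, so y'(x) = sum_{n>=1} n a_n x^(n-1) and y''(x) = sum_{n>=2} n(n-1) a_n x^(n-2).
Substitute into P(x) y'' + Q(x) y' + R(x) y = 0 with P(x) = 1, Q(x) = -3x, R(x) = 7, and match powers of x.
Initial conditions: a_0 = -1, a_1 = 2.
Setting the coefficient of each power of x to zero and solving order by order (substituting the coefficients already found):
  x^0: 2 a_2 + 7 a_0 = 0  ->  2 a_2 = -7 a_0 = 7  ->  a_2 = 7/2
  x^1: 6 a_3 + 4 a_1 = 0  ->  6 a_3 = -4 a_1 = -8  ->  a_3 = -4/3
  x^2: 12 a_4 + a_2 = 0  ->  12 a_4 = -a_2 = -7/2  ->  a_4 = -7/24
  x^3: 20 a_5 - 2 a_3 = 0  ->  20 a_5 = 2 a_3 = -8/3  ->  a_5 = -2/15
  x^4: 30 a_6 - 5 a_4 = 0  ->  30 a_6 = 5 a_4 = -35/24  ->  a_6 = -7/144
Truncated series: y(x) = -1 + 2 x + (7/2) x^2 - (4/3) x^3 - (7/24) x^4 - (2/15) x^5 - (7/144) x^6 + O(x^7).

a_0 = -1; a_1 = 2; a_2 = 7/2; a_3 = -4/3; a_4 = -7/24; a_5 = -2/15; a_6 = -7/144


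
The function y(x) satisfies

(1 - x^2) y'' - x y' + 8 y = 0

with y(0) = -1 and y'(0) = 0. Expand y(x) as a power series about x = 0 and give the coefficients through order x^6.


Ansatz: y(x) = sum_{n>=0} a_n x^n, so y'(x) = sum_{n>=1} n a_n x^(n-1) and y''(x) = sum_{n>=2} n(n-1) a_n x^(n-2).
Substitute into P(x) y'' + Q(x) y' + R(x) y = 0 with P(x) = 1 - x^2, Q(x) = -x, R(x) = 8, and match powers of x.
Initial conditions: a_0 = -1, a_1 = 0.
Setting the coefficient of each power of x to zero and solving order by order (substituting the coefficients already found):
  x^0: 2 a_2 + 8 a_0 = 0  ->  2 a_2 = -8 a_0 = 8  ->  a_2 = 4
  x^1: 6 a_3 + 7 a_1 = 0  ->  6 a_3 = -7 a_1 = 0  ->  a_3 = 0
  x^2: 12 a_4 + 4 a_2 = 0  ->  12 a_4 = -4 a_2 = -16  ->  a_4 = -4/3
  x^3: 20 a_5 - a_3 = 0  ->  20 a_5 = a_3 = 0  ->  a_5 = 0
  x^4: 30 a_6 - 8 a_4 = 0  ->  30 a_6 = 8 a_4 = -32/3  ->  a_6 = -16/45
Truncated series: y(x) = -1 + 4 x^2 - (4/3) x^4 - (16/45) x^6 + O(x^7).

a_0 = -1; a_1 = 0; a_2 = 4; a_3 = 0; a_4 = -4/3; a_5 = 0; a_6 = -16/45


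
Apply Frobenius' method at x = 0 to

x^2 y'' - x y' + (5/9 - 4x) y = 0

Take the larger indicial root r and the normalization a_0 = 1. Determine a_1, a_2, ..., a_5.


Write in Frobenius form y'' + (p(x)/x) y' + (q(x)/x^2) y = 0:
  p(x) = -1,  q(x) = 5/9 - 4x.
Indicial equation: r(r-1) + (-1) r + (5/9) = 0 -> roots r_1 = 5/3, r_2 = 1/3.
Take r = r_1 = 5/3. Let y(x) = x^r sum_{n>=0} a_n x^n with a_0 = 1.
Substitute y = x^r sum a_n x^n and match x^{r+n}. The recurrence is
  D(n) a_n - 4 a_{n-1} = 0,  where D(n) = (r+n)(r+n-1) + (-1)(r+n) + (5/9).
  a_n = 4 / D(n) * a_{n-1}.
Since the indicial polynomial factors as (r - r_1)(r - r_2), D(n) = (r_1 + n - r_1)(r_1 + n - r_2) = n(n + 4/3).
Evaluating step by step (a_0 = 1):
  n = 1: D(1) = 1(1 + 4/3) = 7/3; numerator = 4(1) = 4; a_1 = (4)/(7/3) = 12/7
  n = 2: D(2) = 2(2 + 4/3) = 20/3; numerator = 4(12/7) = 48/7; a_2 = (48/7)/(20/3) = 36/35
  n = 3: D(3) = 3(3 + 4/3) = 13; numerator = 4(36/35) = 144/35; a_3 = (144/35)/(13) = 144/455
  n = 4: D(4) = 4(4 + 4/3) = 64/3; numerator = 4(144/455) = 576/455; a_4 = (576/455)/(64/3) = 27/455
  n = 5: D(5) = 5(5 + 4/3) = 95/3; numerator = 4(27/455) = 108/455; a_5 = (108/455)/(95/3) = 324/43225

r = 5/3; a_0 = 1; a_1 = 12/7; a_2 = 36/35; a_3 = 144/455; a_4 = 27/455; a_5 = 324/43225


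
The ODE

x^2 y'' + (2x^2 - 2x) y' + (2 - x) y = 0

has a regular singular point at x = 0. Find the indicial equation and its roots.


Divide by x^2 to reach normal form y'' + P_1(x) y' + P_2(x) y = 0 with P_1(x) = 2 - 2/x and P_2(x) = -1/x + 2/x^2.
x = 0 is a singular point because the y'-coefficient 2 - 2/x has a pole at x = 0 and the y-coefficient -1/x + 2/x^2 has a pole at x = 0.
It is a regular singular point because x P_1(x) = p(x) = 2x - 2 and x^2 P_2(x) = q(x) = 2 - x are polynomials, hence analytic at x = 0.
p(0) = -2,  q(0) = 2.
Indicial equation: r(r-1) + p(0) r + q(0) = 0, i.e. r^2 + (p(0) - 1) r + q(0) = 0, i.e. r^2 - 3 r + 2 = 0.
Discriminant: (-3)^2 - 4(2) = 1, so r = (3 ± 1)/2.
Solving: r_1 = 2, r_2 = 1.

indicial: r^2 - 3 r + 2 = 0; roots r_1 = 2, r_2 = 1


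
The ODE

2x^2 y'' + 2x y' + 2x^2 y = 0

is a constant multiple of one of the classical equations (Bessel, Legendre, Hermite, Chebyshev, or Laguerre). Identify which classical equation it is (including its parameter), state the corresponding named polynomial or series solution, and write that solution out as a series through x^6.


All three coefficients share the factor 2; dividing through by 2 gives  x^2 y'' + x y' + x^2 y = 0.
This matches the Bessel equation x^2 y'' + x y' + (x^2 - nu^2) y = 0 with nu^2 = 0, so nu = 0; the solution bounded at x = 0 is J_0(x).
Frobenius at x = 0: indicial roots ±nu; for r = nu the recurrence k(k + 2nu) c_k = -c_{k-2} gives the standard series J_nu(x) = sum_{k>=0} (-1)^k / (k! (k+nu)!) (x/2)^(2k+nu). Evaluate the first 4 terms:
  k = 0: (-1)^0 / (0! * 0! * 2^0) x^0 = 1/(1*1*1) x^0 = (1) x^0
  k = 1: (-1)^1 / (1! * 1! * 2^2) x^2 = -1/(1*1*4) x^2 = (-1/4) x^2
  k = 2: (-1)^2 / (2! * 2! * 2^4) x^4 = 1/(2*2*16) x^4 = (1/64) x^4
  k = 3: (-1)^3 / (3! * 3! * 2^6) x^6 = -1/(6*6*64) x^6 = (-1/2304) x^6
Hence J_0(x) = -x^6/2304 + x^4/64 - x^2/4 + 1 + ....

J_0(x); series = -x^6/2304 + x^4/64 - x^2/4 + 1


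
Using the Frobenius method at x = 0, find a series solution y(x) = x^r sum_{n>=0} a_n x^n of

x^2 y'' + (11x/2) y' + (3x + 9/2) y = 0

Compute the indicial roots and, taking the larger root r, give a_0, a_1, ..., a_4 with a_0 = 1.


Write in Frobenius form y'' + (p(x)/x) y' + (q(x)/x^2) y = 0:
  p(x) = 11/2,  q(x) = 3x + 9/2.
Indicial equation: r(r-1) + (11/2) r + (9/2) = 0 -> roots r_1 = -3/2, r_2 = -3.
Take r = r_1 = -3/2. Let y(x) = x^r sum_{n>=0} a_n x^n with a_0 = 1.
Substitute y = x^r sum a_n x^n and match x^{r+n}. The recurrence is
  D(n) a_n + 3 a_{n-1} = 0,  where D(n) = (r+n)(r+n-1) + (11/2)(r+n) + (9/2).
  a_n = -3 / D(n) * a_{n-1}.
Since the indicial polynomial factors as (r - r_1)(r - r_2), D(n) = (r_1 + n - r_1)(r_1 + n - r_2) = n(n + 3/2).
Evaluating step by step (a_0 = 1):
  n = 1: D(1) = 1(1 + 3/2) = 5/2; numerator = -3(1) = -3; a_1 = (-3)/(5/2) = -6/5
  n = 2: D(2) = 2(2 + 3/2) = 7; numerator = -3(-6/5) = 18/5; a_2 = (18/5)/(7) = 18/35
  n = 3: D(3) = 3(3 + 3/2) = 27/2; numerator = -3(18/35) = -54/35; a_3 = (-54/35)/(27/2) = -4/35
  n = 4: D(4) = 4(4 + 3/2) = 22; numerator = -3(-4/35) = 12/35; a_4 = (12/35)/(22) = 6/385

r = -3/2; a_0 = 1; a_1 = -6/5; a_2 = 18/35; a_3 = -4/35; a_4 = 6/385


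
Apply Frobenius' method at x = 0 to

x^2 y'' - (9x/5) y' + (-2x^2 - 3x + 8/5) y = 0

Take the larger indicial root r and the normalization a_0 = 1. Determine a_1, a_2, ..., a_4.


Write in Frobenius form y'' + (p(x)/x) y' + (q(x)/x^2) y = 0:
  p(x) = -9/5,  q(x) = -2x^2 - 3x + 8/5.
Indicial equation: r(r-1) + (-9/5) r + (8/5) = 0 -> roots r_1 = 2, r_2 = 4/5.
Take r = r_1 = 2. Let y(x) = x^r sum_{n>=0} a_n x^n with a_0 = 1.
Substitute y = x^r sum a_n x^n and match x^{r+n}. The recurrence is
  D(n) a_n - 3 a_{n-1} - 2 a_{n-2} = 0,  where D(n) = (r+n)(r+n-1) + (-9/5)(r+n) + (8/5).
  a_n = [3 a_{n-1} + 2 a_{n-2}] / D(n).
Since the indicial polynomial factors as (r - r_1)(r - r_2), D(n) = (r_1 + n - r_1)(r_1 + n - r_2) = n(n + 6/5).
Evaluating step by step (a_0 = 1):
  n = 1: D(1) = 1(1 + 6/5) = 11/5; numerator = 3(1) = 3; a_1 = (3)/(11/5) = 15/11
  n = 2: D(2) = 2(2 + 6/5) = 32/5; numerator = 3(15/11) + 2(1) = 67/11; a_2 = (67/11)/(32/5) = 335/352
  n = 3: D(3) = 3(3 + 6/5) = 63/5; numerator = 3(335/352) + 2(15/11) = 1965/352; a_3 = (1965/352)/(63/5) = 3275/7392
  n = 4: D(4) = 4(4 + 6/5) = 104/5; numerator = 3(3275/7392) + 2(335/352) = 7965/2464; a_4 = (7965/2464)/(104/5) = 39825/256256

r = 2; a_0 = 1; a_1 = 15/11; a_2 = 335/352; a_3 = 3275/7392; a_4 = 39825/256256


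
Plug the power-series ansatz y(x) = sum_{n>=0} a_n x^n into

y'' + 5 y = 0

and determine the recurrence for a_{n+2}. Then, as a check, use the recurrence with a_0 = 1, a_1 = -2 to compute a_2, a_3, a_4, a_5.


Substitute y = sum_n a_n x^n into y'' + (const) y = 0.
y''(x) = sum_{n>=0} (n+2)(n+1) a_{n+2} x^n.
The ODE becomes sum_n [(n+2)(n+1) a_{n+2} + 5 a_n] x^n = 0.
Setting each coefficient to zero gives the recurrence:
  (n+2)(n+1) a_{n+2} + 5 a_n = 0,
  a_{n+2} = -5 / ((n+1)(n+2)) a_n.

Check with a_0 = 1, a_1 = -2 (apply the recurrence for n = 0, 1, 2, 3): a_0 = 1, a_1 = -2, a_2 = -5/2, a_3 = 5/3, a_4 = 25/24, a_5 = -5/12.

a_{n+2} = -5/((n+1)(n+2)) * a_n; check: a_0 = 1, a_1 = -2, a_2 = -5/2, a_3 = 5/3, a_4 = 25/24, a_5 = -5/12


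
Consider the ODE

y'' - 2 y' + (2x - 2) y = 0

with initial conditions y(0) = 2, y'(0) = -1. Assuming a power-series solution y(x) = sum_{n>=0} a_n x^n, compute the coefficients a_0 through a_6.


Ansatz: y(x) = sum_{n>=0} a_n x^n, so y'(x) = sum_{n>=1} n a_n x^(n-1) and y''(x) = sum_{n>=2} n(n-1) a_n x^(n-2).
Substitute into P(x) y'' + Q(x) y' + R(x) y = 0 with P(x) = 1, Q(x) = -2, R(x) = 2x - 2, and match powers of x.
Initial conditions: a_0 = 2, a_1 = -1.
Setting the coefficient of each power of x to zero and solving order by order (substituting the coefficients already found):
  x^0: 2 a_2 - 2 a_1 - 2 a_0 = 0  ->  2 a_2 = 2 a_1 + 2 a_0 = 2  ->  a_2 = 1
  x^1: 6 a_3 - 4 a_2 - 2 a_1 + 2 a_0 = 0  ->  6 a_3 = 4 a_2 + 2 a_1 - 2 a_0 = -2  ->  a_3 = -1/3
  x^2: 12 a_4 - 6 a_3 - 2 a_2 + 2 a_1 = 0  ->  12 a_4 = 6 a_3 + 2 a_2 - 2 a_1 = 2  ->  a_4 = 1/6
  x^3: 20 a_5 - 8 a_4 - 2 a_3 + 2 a_2 = 0  ->  20 a_5 = 8 a_4 + 2 a_3 - 2 a_2 = -4/3  ->  a_5 = -1/15
  x^4: 30 a_6 - 10 a_5 - 2 a_4 + 2 a_3 = 0  ->  30 a_6 = 10 a_5 + 2 a_4 - 2 a_3 = 1/3  ->  a_6 = 1/90
Truncated series: y(x) = 2 - x + x^2 - (1/3) x^3 + (1/6) x^4 - (1/15) x^5 + (1/90) x^6 + O(x^7).

a_0 = 2; a_1 = -1; a_2 = 1; a_3 = -1/3; a_4 = 1/6; a_5 = -1/15; a_6 = 1/90


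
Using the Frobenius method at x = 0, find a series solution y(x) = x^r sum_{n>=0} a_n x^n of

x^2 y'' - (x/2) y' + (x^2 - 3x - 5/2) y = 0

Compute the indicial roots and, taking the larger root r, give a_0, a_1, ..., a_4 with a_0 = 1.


Write in Frobenius form y'' + (p(x)/x) y' + (q(x)/x^2) y = 0:
  p(x) = -1/2,  q(x) = x^2 - 3x - 5/2.
Indicial equation: r(r-1) + (-1/2) r + (-5/2) = 0 -> roots r_1 = 5/2, r_2 = -1.
Take r = r_1 = 5/2. Let y(x) = x^r sum_{n>=0} a_n x^n with a_0 = 1.
Substitute y = x^r sum a_n x^n and match x^{r+n}. The recurrence is
  D(n) a_n - 3 a_{n-1} + 1 a_{n-2} = 0,  where D(n) = (r+n)(r+n-1) + (-1/2)(r+n) + (-5/2).
  a_n = [3 a_{n-1} - 1 a_{n-2}] / D(n).
Since the indicial polynomial factors as (r - r_1)(r - r_2), D(n) = (r_1 + n - r_1)(r_1 + n - r_2) = n(n + 7/2).
Evaluating step by step (a_0 = 1):
  n = 1: D(1) = 1(1 + 7/2) = 9/2; numerator = 3(1) = 3; a_1 = (3)/(9/2) = 2/3
  n = 2: D(2) = 2(2 + 7/2) = 11; numerator = 3(2/3) - 1(1) = 1; a_2 = (1)/(11) = 1/11
  n = 3: D(3) = 3(3 + 7/2) = 39/2; numerator = 3(1/11) - 1(2/3) = -13/33; a_3 = (-13/33)/(39/2) = -2/99
  n = 4: D(4) = 4(4 + 7/2) = 30; numerator = 3(-2/99) - 1(1/11) = -5/33; a_4 = (-5/33)/(30) = -1/198

r = 5/2; a_0 = 1; a_1 = 2/3; a_2 = 1/11; a_3 = -2/99; a_4 = -1/198


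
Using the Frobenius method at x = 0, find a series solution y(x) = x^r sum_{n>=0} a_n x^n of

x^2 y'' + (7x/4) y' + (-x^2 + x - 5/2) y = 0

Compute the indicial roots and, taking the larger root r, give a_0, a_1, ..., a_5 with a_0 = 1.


Write in Frobenius form y'' + (p(x)/x) y' + (q(x)/x^2) y = 0:
  p(x) = 7/4,  q(x) = -x^2 + x - 5/2.
Indicial equation: r(r-1) + (7/4) r + (-5/2) = 0 -> roots r_1 = 5/4, r_2 = -2.
Take r = r_1 = 5/4. Let y(x) = x^r sum_{n>=0} a_n x^n with a_0 = 1.
Substitute y = x^r sum a_n x^n and match x^{r+n}. The recurrence is
  D(n) a_n + 1 a_{n-1} - 1 a_{n-2} = 0,  where D(n) = (r+n)(r+n-1) + (7/4)(r+n) + (-5/2).
  a_n = [-1 a_{n-1} + 1 a_{n-2}] / D(n).
Since the indicial polynomial factors as (r - r_1)(r - r_2), D(n) = (r_1 + n - r_1)(r_1 + n - r_2) = n(n + 13/4).
Evaluating step by step (a_0 = 1):
  n = 1: D(1) = 1(1 + 13/4) = 17/4; numerator = -1(1) = -1; a_1 = (-1)/(17/4) = -4/17
  n = 2: D(2) = 2(2 + 13/4) = 21/2; numerator = -1(-4/17) + 1(1) = 21/17; a_2 = (21/17)/(21/2) = 2/17
  n = 3: D(3) = 3(3 + 13/4) = 75/4; numerator = -1(2/17) + 1(-4/17) = -6/17; a_3 = (-6/17)/(75/4) = -8/425
  n = 4: D(4) = 4(4 + 13/4) = 29; numerator = -1(-8/425) + 1(2/17) = 58/425; a_4 = (58/425)/(29) = 2/425
  n = 5: D(5) = 5(5 + 13/4) = 165/4; numerator = -1(2/425) + 1(-8/425) = -2/85; a_5 = (-2/85)/(165/4) = -8/14025

r = 5/4; a_0 = 1; a_1 = -4/17; a_2 = 2/17; a_3 = -8/425; a_4 = 2/425; a_5 = -8/14025


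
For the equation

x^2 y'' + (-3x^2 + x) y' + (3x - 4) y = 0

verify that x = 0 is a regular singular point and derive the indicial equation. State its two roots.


Divide by x^2 to reach normal form y'' + P_1(x) y' + P_2(x) y = 0 with P_1(x) = -3 + 1/x and P_2(x) = 3/x - 4/x^2.
x = 0 is a singular point because the y'-coefficient -3 + 1/x has a pole at x = 0 and the y-coefficient 3/x - 4/x^2 has a pole at x = 0.
It is a regular singular point because x P_1(x) = p(x) = 1 - 3x and x^2 P_2(x) = q(x) = 3x - 4 are polynomials, hence analytic at x = 0.
p(0) = 1,  q(0) = -4.
Indicial equation: r(r-1) + p(0) r + q(0) = 0, i.e. r^2 + (p(0) - 1) r + q(0) = 0, i.e. r^2 - 4 = 0.
Discriminant: (0)^2 - 4(-4) = 16, so r = (0 ± 4)/2.
Solving: r_1 = 2, r_2 = -2.

indicial: r^2 - 4 = 0; roots r_1 = 2, r_2 = -2


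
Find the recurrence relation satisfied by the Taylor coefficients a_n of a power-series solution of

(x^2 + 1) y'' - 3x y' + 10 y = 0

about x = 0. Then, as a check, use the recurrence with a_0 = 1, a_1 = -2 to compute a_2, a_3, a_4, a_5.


Substitute y = sum_n a_n x^n.
(1 + 1 x^2) y'' contributes (n+2)(n+1) a_{n+2} + n(n-1) a_n at x^n.
-3 x y'(x) contributes -3 n a_n at x^n.
10 y(x) contributes 10 a_n at x^n.
Matching x^n: (n+2)(n+1) a_{n+2} + (n(n-1) - 3 n + 10) a_n = 0.
Thus a_{n+2} = (-n(n-1) + 3 n - 10) / ((n+1)(n+2)) * a_n.

Check with a_0 = 1, a_1 = -2 (apply the recurrence for n = 0, 1, 2, 3): a_0 = 1, a_1 = -2, a_2 = -5, a_3 = 7/3, a_4 = 5/2, a_5 = -49/60.

a_(n+2) = (-n(n-1) + 3 n - 10) / ((n+1)(n+2)) * a_n; check: a_0 = 1, a_1 = -2, a_2 = -5, a_3 = 7/3, a_4 = 5/2, a_5 = -49/60


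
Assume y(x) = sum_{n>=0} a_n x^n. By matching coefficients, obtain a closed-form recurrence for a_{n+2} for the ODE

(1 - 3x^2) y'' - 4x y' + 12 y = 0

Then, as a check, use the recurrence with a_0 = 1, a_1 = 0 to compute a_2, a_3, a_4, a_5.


Substitute y = sum_n a_n x^n.
(1 - 3 x^2) y'' contributes (n+2)(n+1) a_{n+2} - 3 n(n-1) a_n at x^n.
-4 x y'(x) contributes -4 n a_n at x^n.
12 y(x) contributes 12 a_n at x^n.
Matching x^n: (n+2)(n+1) a_{n+2} + (-3 n(n-1) - 4 n + 12) a_n = 0.
Thus a_{n+2} = (3 n(n-1) + 4 n - 12) / ((n+1)(n+2)) * a_n.

Check with a_0 = 1, a_1 = 0 (apply the recurrence for n = 0, 1, 2, 3): a_0 = 1, a_1 = 0, a_2 = -6, a_3 = 0, a_4 = -1, a_5 = 0.

a_(n+2) = (3 n(n-1) + 4 n - 12) / ((n+1)(n+2)) * a_n; check: a_0 = 1, a_1 = 0, a_2 = -6, a_3 = 0, a_4 = -1, a_5 = 0


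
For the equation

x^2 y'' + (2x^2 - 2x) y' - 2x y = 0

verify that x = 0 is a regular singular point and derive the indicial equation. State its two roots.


Divide by x^2 to reach normal form y'' + P_1(x) y' + P_2(x) y = 0 with P_1(x) = 2 - 2/x and P_2(x) = -2/x.
x = 0 is a singular point because the y'-coefficient 2 - 2/x has a pole at x = 0 and the y-coefficient -2/x has a pole at x = 0.
It is a regular singular point because x P_1(x) = p(x) = 2x - 2 and x^2 P_2(x) = q(x) = -2x are polynomials, hence analytic at x = 0.
p(0) = -2,  q(0) = 0.
Indicial equation: r(r-1) + p(0) r + q(0) = 0, i.e. r^2 + (p(0) - 1) r + q(0) = 0, i.e. r^2 - 3 r = 0.
Discriminant: (-3)^2 - 4(0) = 9, so r = (3 ± 3)/2.
Solving: r_1 = 3, r_2 = 0.

indicial: r^2 - 3 r = 0; roots r_1 = 3, r_2 = 0


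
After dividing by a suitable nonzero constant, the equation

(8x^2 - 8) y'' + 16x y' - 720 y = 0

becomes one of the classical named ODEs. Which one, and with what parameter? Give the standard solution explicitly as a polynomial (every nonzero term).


All three coefficients share the factor -8; dividing through by -8 gives  (1 - x^2) y'' - 2x y' + 90 y = 0.
This matches the Legendre equation (1 - x^2) y'' - 2x y' + n(n+1) y = 0 (note the -2x y' term) with n(n+1) = 90, so n = 9; the polynomial solution is P_9(x).
With y = sum_k a_k x^k, matching x^k gives (k+2)(k+1) a_{k+2} = [k(k+1) - n(n+1)] a_k = (k - 9)(k + 10) a_k. The right side vanishes at k = 9, so the series with the parity of 9 terminates at degree 9.
Standard normalization (P_n(1) = 1): leading coefficient (2n)!/(2^n (n!)^2) = 6402373705728000/(512*131681894400) = 12155/128, so a_9 = 12155/128. Work downward with a_k = (k+1)(k+2) a_{k+2} / ((k - 9)(k + 10)):
  a_7 = (8)(9)(12155/128) / ((7 - 9)(7 + 10)) = (109395/16)/(-34) = -6435/32
  a_5 = (6)(7)(-6435/32) / ((5 - 9)(5 + 10)) = (-135135/16)/(-60) = 9009/64
  a_3 = (4)(5)(9009/64) / ((3 - 9)(3 + 10)) = (45045/16)/(-78) = -1155/32
  a_1 = (2)(3)(-1155/32) / ((1 - 9)(1 + 10)) = (-3465/16)/(-88) = 315/128
Hence P_9(x) = 12155 x^9/128 - 6435 x^7/32 + 9009 x^5/64 - 1155 x^3/32 + 315 x/128.

P_9(x); series = 12155 x^9/128 - 6435 x^7/32 + 9009 x^5/64 - 1155 x^3/32 + 315 x/128


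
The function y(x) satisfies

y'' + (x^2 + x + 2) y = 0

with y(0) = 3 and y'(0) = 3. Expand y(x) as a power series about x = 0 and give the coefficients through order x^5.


Ansatz: y(x) = sum_{n>=0} a_n x^n, so y'(x) = sum_{n>=1} n a_n x^(n-1) and y''(x) = sum_{n>=2} n(n-1) a_n x^(n-2).
Substitute into P(x) y'' + Q(x) y' + R(x) y = 0 with P(x) = 1, Q(x) = 0, R(x) = x^2 + x + 2, and match powers of x.
Initial conditions: a_0 = 3, a_1 = 3.
Setting the coefficient of each power of x to zero and solving order by order (substituting the coefficients already found):
  x^0: 2 a_2 + 2 a_0 = 0  ->  2 a_2 = -2 a_0 = -6  ->  a_2 = -3
  x^1: 6 a_3 + 2 a_1 + a_0 = 0  ->  6 a_3 = -2 a_1 - a_0 = -9  ->  a_3 = -3/2
  x^2: 12 a_4 + 2 a_2 + a_1 + a_0 = 0  ->  12 a_4 = -2 a_2 - a_1 - a_0 = 0  ->  a_4 = 0
  x^3: 20 a_5 + 2 a_3 + a_2 + a_1 = 0  ->  20 a_5 = -2 a_3 - a_2 - a_1 = 3  ->  a_5 = 3/20
Truncated series: y(x) = 3 + 3 x - 3 x^2 - (3/2) x^3 + (3/20) x^5 + O(x^6).

a_0 = 3; a_1 = 3; a_2 = -3; a_3 = -3/2; a_4 = 0; a_5 = 3/20


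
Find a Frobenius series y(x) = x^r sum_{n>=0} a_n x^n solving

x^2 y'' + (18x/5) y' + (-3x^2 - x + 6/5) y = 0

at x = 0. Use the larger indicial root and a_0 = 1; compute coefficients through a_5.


Write in Frobenius form y'' + (p(x)/x) y' + (q(x)/x^2) y = 0:
  p(x) = 18/5,  q(x) = -3x^2 - x + 6/5.
Indicial equation: r(r-1) + (18/5) r + (6/5) = 0 -> roots r_1 = -3/5, r_2 = -2.
Take r = r_1 = -3/5. Let y(x) = x^r sum_{n>=0} a_n x^n with a_0 = 1.
Substitute y = x^r sum a_n x^n and match x^{r+n}. The recurrence is
  D(n) a_n - 1 a_{n-1} - 3 a_{n-2} = 0,  where D(n) = (r+n)(r+n-1) + (18/5)(r+n) + (6/5).
  a_n = [1 a_{n-1} + 3 a_{n-2}] / D(n).
Since the indicial polynomial factors as (r - r_1)(r - r_2), D(n) = (r_1 + n - r_1)(r_1 + n - r_2) = n(n + 7/5).
Evaluating step by step (a_0 = 1):
  n = 1: D(1) = 1(1 + 7/5) = 12/5; numerator = 1(1) = 1; a_1 = (1)/(12/5) = 5/12
  n = 2: D(2) = 2(2 + 7/5) = 34/5; numerator = 1(5/12) + 3(1) = 41/12; a_2 = (41/12)/(34/5) = 205/408
  n = 3: D(3) = 3(3 + 7/5) = 66/5; numerator = 1(205/408) + 3(5/12) = 715/408; a_3 = (715/408)/(66/5) = 325/2448
  n = 4: D(4) = 4(4 + 7/5) = 108/5; numerator = 1(325/2448) + 3(205/408) = 4015/2448; a_4 = (4015/2448)/(108/5) = 20075/264384
  n = 5: D(5) = 5(5 + 7/5) = 32; numerator = 1(20075/264384) + 3(325/2448) = 7375/15552; a_5 = (7375/15552)/(32) = 7375/497664

r = -3/5; a_0 = 1; a_1 = 5/12; a_2 = 205/408; a_3 = 325/2448; a_4 = 20075/264384; a_5 = 7375/497664


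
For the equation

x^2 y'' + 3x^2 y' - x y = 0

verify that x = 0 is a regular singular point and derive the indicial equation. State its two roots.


Divide by x^2 to reach normal form y'' + P_1(x) y' + P_2(x) y = 0 with P_1(x) = 3 and P_2(x) = -1/x.
x = 0 is a singular point because the y-coefficient -1/x has a pole at x = 0.
It is a regular singular point because x P_1(x) = p(x) = 3x and x^2 P_2(x) = q(x) = -x are polynomials, hence analytic at x = 0.
p(0) = 0,  q(0) = 0.
Indicial equation: r(r-1) + p(0) r + q(0) = 0, i.e. r^2 + (p(0) - 1) r + q(0) = 0, i.e. r^2 - 1 r = 0.
Discriminant: (-1)^2 - 4(0) = 1, so r = (1 ± 1)/2.
Solving: r_1 = 1, r_2 = 0.

indicial: r^2 - 1 r = 0; roots r_1 = 1, r_2 = 0


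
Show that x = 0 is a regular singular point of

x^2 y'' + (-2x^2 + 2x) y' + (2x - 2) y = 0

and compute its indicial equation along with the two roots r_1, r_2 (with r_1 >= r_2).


Divide by x^2 to reach normal form y'' + P_1(x) y' + P_2(x) y = 0 with P_1(x) = -2 + 2/x and P_2(x) = 2/x - 2/x^2.
x = 0 is a singular point because the y'-coefficient -2 + 2/x has a pole at x = 0 and the y-coefficient 2/x - 2/x^2 has a pole at x = 0.
It is a regular singular point because x P_1(x) = p(x) = 2 - 2x and x^2 P_2(x) = q(x) = 2x - 2 are polynomials, hence analytic at x = 0.
p(0) = 2,  q(0) = -2.
Indicial equation: r(r-1) + p(0) r + q(0) = 0, i.e. r^2 + (p(0) - 1) r + q(0) = 0, i.e. r^2 + 1 r - 2 = 0.
Discriminant: (1)^2 - 4(-2) = 9, so r = (-1 ± 3)/2.
Solving: r_1 = 1, r_2 = -2.

indicial: r^2 + 1 r - 2 = 0; roots r_1 = 1, r_2 = -2


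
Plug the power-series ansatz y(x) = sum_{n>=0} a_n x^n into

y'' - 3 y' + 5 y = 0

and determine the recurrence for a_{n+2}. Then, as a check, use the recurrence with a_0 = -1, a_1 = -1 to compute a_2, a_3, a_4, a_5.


Substitute y = sum_n a_n x^n.
y''(x) has coefficient (n+2)(n+1) a_{n+2} at x^n;
-3 y'(x) has coefficient -3 (n+1) a_{n+1} at x^n;
5 y(x) has coefficient 5 a_n at x^n.
Matching x^n: (n+2)(n+1) a_{n+2} - 3 (n+1) a_{n+1} + 5 a_n = 0.
Thus a_{n+2} = [3 (n+1) a_{n+1} - 5 a_n] / ((n+1)(n+2)).

Check with a_0 = -1, a_1 = -1 (apply the recurrence for n = 0, 1, 2, 3): a_0 = -1, a_1 = -1, a_2 = 1, a_3 = 11/6, a_4 = 23/24, a_5 = 7/60.

a_(n+2) = [3 (n+1) a_(n+1) - 5 a_n] / ((n+1)(n+2)); check: a_0 = -1, a_1 = -1, a_2 = 1, a_3 = 11/6, a_4 = 23/24, a_5 = 7/60


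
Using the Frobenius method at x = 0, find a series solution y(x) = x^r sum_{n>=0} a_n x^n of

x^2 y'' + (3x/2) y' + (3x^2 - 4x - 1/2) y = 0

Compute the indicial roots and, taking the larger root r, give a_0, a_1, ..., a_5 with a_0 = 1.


Write in Frobenius form y'' + (p(x)/x) y' + (q(x)/x^2) y = 0:
  p(x) = 3/2,  q(x) = 3x^2 - 4x - 1/2.
Indicial equation: r(r-1) + (3/2) r + (-1/2) = 0 -> roots r_1 = 1/2, r_2 = -1.
Take r = r_1 = 1/2. Let y(x) = x^r sum_{n>=0} a_n x^n with a_0 = 1.
Substitute y = x^r sum a_n x^n and match x^{r+n}. The recurrence is
  D(n) a_n - 4 a_{n-1} + 3 a_{n-2} = 0,  where D(n) = (r+n)(r+n-1) + (3/2)(r+n) + (-1/2).
  a_n = [4 a_{n-1} - 3 a_{n-2}] / D(n).
Since the indicial polynomial factors as (r - r_1)(r - r_2), D(n) = (r_1 + n - r_1)(r_1 + n - r_2) = n(n + 3/2).
Evaluating step by step (a_0 = 1):
  n = 1: D(1) = 1(1 + 3/2) = 5/2; numerator = 4(1) = 4; a_1 = (4)/(5/2) = 8/5
  n = 2: D(2) = 2(2 + 3/2) = 7; numerator = 4(8/5) - 3(1) = 17/5; a_2 = (17/5)/(7) = 17/35
  n = 3: D(3) = 3(3 + 3/2) = 27/2; numerator = 4(17/35) - 3(8/5) = -20/7; a_3 = (-20/7)/(27/2) = -40/189
  n = 4: D(4) = 4(4 + 3/2) = 22; numerator = 4(-40/189) - 3(17/35) = -311/135; a_4 = (-311/135)/(22) = -311/2970
  n = 5: D(5) = 5(5 + 3/2) = 65/2; numerator = 4(-311/2970) - 3(-40/189) = 2246/10395; a_5 = (2246/10395)/(65/2) = 4492/675675

r = 1/2; a_0 = 1; a_1 = 8/5; a_2 = 17/35; a_3 = -40/189; a_4 = -311/2970; a_5 = 4492/675675


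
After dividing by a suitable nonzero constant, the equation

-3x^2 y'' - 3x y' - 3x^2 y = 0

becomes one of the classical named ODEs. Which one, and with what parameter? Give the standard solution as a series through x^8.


All three coefficients share the factor -3; dividing through by -3 gives  x^2 y'' + x y' + x^2 y = 0.
This matches the Bessel equation x^2 y'' + x y' + (x^2 - nu^2) y = 0 with nu^2 = 0, so nu = 0; the solution bounded at x = 0 is J_0(x).
Frobenius at x = 0: indicial roots ±nu; for r = nu the recurrence k(k + 2nu) c_k = -c_{k-2} gives the standard series J_nu(x) = sum_{k>=0} (-1)^k / (k! (k+nu)!) (x/2)^(2k+nu). Evaluate the first 5 terms:
  k = 0: (-1)^0 / (0! * 0! * 2^0) x^0 = 1/(1*1*1) x^0 = (1) x^0
  k = 1: (-1)^1 / (1! * 1! * 2^2) x^2 = -1/(1*1*4) x^2 = (-1/4) x^2
  k = 2: (-1)^2 / (2! * 2! * 2^4) x^4 = 1/(2*2*16) x^4 = (1/64) x^4
  k = 3: (-1)^3 / (3! * 3! * 2^6) x^6 = -1/(6*6*64) x^6 = (-1/2304) x^6
  k = 4: (-1)^4 / (4! * 4! * 2^8) x^8 = 1/(24*24*256) x^8 = (1/147456) x^8
Hence J_0(x) = x^8/147456 - x^6/2304 + x^4/64 - x^2/4 + 1 + ....

J_0(x); series = x^8/147456 - x^6/2304 + x^4/64 - x^2/4 + 1


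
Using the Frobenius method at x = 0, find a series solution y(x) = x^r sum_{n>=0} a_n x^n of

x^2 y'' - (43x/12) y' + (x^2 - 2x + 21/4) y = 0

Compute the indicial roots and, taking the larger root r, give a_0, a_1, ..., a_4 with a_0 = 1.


Write in Frobenius form y'' + (p(x)/x) y' + (q(x)/x^2) y = 0:
  p(x) = -43/12,  q(x) = x^2 - 2x + 21/4.
Indicial equation: r(r-1) + (-43/12) r + (21/4) = 0 -> roots r_1 = 7/3, r_2 = 9/4.
Take r = r_1 = 7/3. Let y(x) = x^r sum_{n>=0} a_n x^n with a_0 = 1.
Substitute y = x^r sum a_n x^n and match x^{r+n}. The recurrence is
  D(n) a_n - 2 a_{n-1} + 1 a_{n-2} = 0,  where D(n) = (r+n)(r+n-1) + (-43/12)(r+n) + (21/4).
  a_n = [2 a_{n-1} - 1 a_{n-2}] / D(n).
Since the indicial polynomial factors as (r - r_1)(r - r_2), D(n) = (r_1 + n - r_1)(r_1 + n - r_2) = n(n + 1/12).
Evaluating step by step (a_0 = 1):
  n = 1: D(1) = 1(1 + 1/12) = 13/12; numerator = 2(1) = 2; a_1 = (2)/(13/12) = 24/13
  n = 2: D(2) = 2(2 + 1/12) = 25/6; numerator = 2(24/13) - 1(1) = 35/13; a_2 = (35/13)/(25/6) = 42/65
  n = 3: D(3) = 3(3 + 1/12) = 37/4; numerator = 2(42/65) - 1(24/13) = -36/65; a_3 = (-36/65)/(37/4) = -144/2405
  n = 4: D(4) = 4(4 + 1/12) = 49/3; numerator = 2(-144/2405) - 1(42/65) = -1842/2405; a_4 = (-1842/2405)/(49/3) = -5526/117845

r = 7/3; a_0 = 1; a_1 = 24/13; a_2 = 42/65; a_3 = -144/2405; a_4 = -5526/117845


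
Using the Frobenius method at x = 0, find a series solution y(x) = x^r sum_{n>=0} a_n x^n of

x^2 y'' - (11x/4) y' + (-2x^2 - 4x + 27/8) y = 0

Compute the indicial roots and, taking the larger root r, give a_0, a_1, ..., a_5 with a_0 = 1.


Write in Frobenius form y'' + (p(x)/x) y' + (q(x)/x^2) y = 0:
  p(x) = -11/4,  q(x) = -2x^2 - 4x + 27/8.
Indicial equation: r(r-1) + (-11/4) r + (27/8) = 0 -> roots r_1 = 9/4, r_2 = 3/2.
Take r = r_1 = 9/4. Let y(x) = x^r sum_{n>=0} a_n x^n with a_0 = 1.
Substitute y = x^r sum a_n x^n and match x^{r+n}. The recurrence is
  D(n) a_n - 4 a_{n-1} - 2 a_{n-2} = 0,  where D(n) = (r+n)(r+n-1) + (-11/4)(r+n) + (27/8).
  a_n = [4 a_{n-1} + 2 a_{n-2}] / D(n).
Since the indicial polynomial factors as (r - r_1)(r - r_2), D(n) = (r_1 + n - r_1)(r_1 + n - r_2) = n(n + 3/4).
Evaluating step by step (a_0 = 1):
  n = 1: D(1) = 1(1 + 3/4) = 7/4; numerator = 4(1) = 4; a_1 = (4)/(7/4) = 16/7
  n = 2: D(2) = 2(2 + 3/4) = 11/2; numerator = 4(16/7) + 2(1) = 78/7; a_2 = (78/7)/(11/2) = 156/77
  n = 3: D(3) = 3(3 + 3/4) = 45/4; numerator = 4(156/77) + 2(16/7) = 976/77; a_3 = (976/77)/(45/4) = 3904/3465
  n = 4: D(4) = 4(4 + 3/4) = 19; numerator = 4(3904/3465) + 2(156/77) = 2696/315; a_4 = (2696/315)/(19) = 2696/5985
  n = 5: D(5) = 5(5 + 3/4) = 115/4; numerator = 4(2696/5985) + 2(3904/3465) = 29664/7315; a_5 = (29664/7315)/(115/4) = 118656/841225

r = 9/4; a_0 = 1; a_1 = 16/7; a_2 = 156/77; a_3 = 3904/3465; a_4 = 2696/5985; a_5 = 118656/841225


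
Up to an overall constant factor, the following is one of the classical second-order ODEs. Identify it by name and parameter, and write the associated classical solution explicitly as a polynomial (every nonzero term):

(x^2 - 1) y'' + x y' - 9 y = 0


All three coefficients share the factor -1; dividing through by -1 gives  (1 - x^2) y'' - x y' + 9 y = 0.
This matches the Chebyshev equation (1 - x^2) y'' - x y' + n^2 y = 0 (note the -x y' term, not -2x y') with n^2 = 9, so n = 3; the polynomial solution is T_3(x).
With y = sum_k a_k x^k, matching x^k gives (k+2)(k+1) a_{k+2} = (k^2 - n^2) a_k = (k - 3)(k + 3) a_k. The right side vanishes at k = 3, so the series with the parity of 3 terminates at degree 3.
Standard normalization: leading coefficient of T_n is 2^(n-1), so a_3 = 2^2 = 4. Work downward with a_k = (k+1)(k+2) a_{k+2} / ((k - 3)(k + 3)):
  a_1 = (2)(3)(4) / ((1 - 3)(1 + 3)) = 24/(-8) = -3
Hence T_3(x) = 4 x^3 - 3 x.

T_3(x); series = 4 x^3 - 3 x


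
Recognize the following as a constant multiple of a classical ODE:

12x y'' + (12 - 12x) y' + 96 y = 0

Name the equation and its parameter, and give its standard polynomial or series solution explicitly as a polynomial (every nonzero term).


All three coefficients share the factor 12; dividing through by 12 gives  x y'' + (1 - x) y' + 8 y = 0.
This matches the Laguerre equation x y'' + (1 - x) y' + n y = 0 with n = 8; the polynomial solution is L_8(x).
With y = sum_k a_k x^k, matching x^k gives (k+1)k a_{k+1} + (k+1) a_{k+1} - k a_k + n a_k = 0, i.e. (k+1)^2 a_{k+1} = (k - n) a_k = (k - 8) a_k. The right side vanishes at k = 8, so the series terminates at degree 8.
Standard normalization L_n(0) = 1 gives a_0 = 1. Work upward with a_{k+1} = (k - 8) a_k / (k+1)^2:
  a_1 = (0 - 8)(1) / 1^2 = -8/1 = -8
  a_2 = (1 - 8)(-8) / 2^2 = 56/4 = 14
  a_3 = (2 - 8)(14) / 3^2 = -84/9 = -28/3
  a_4 = (3 - 8)(-28/3) / 4^2 = (140/3)/16 = 35/12
  a_5 = (4 - 8)(35/12) / 5^2 = (-35/3)/25 = -7/15
  a_6 = (5 - 8)(-7/15) / 6^2 = (7/5)/36 = 7/180
  a_7 = (6 - 8)(7/180) / 7^2 = (-7/90)/49 = -1/630
  a_8 = (7 - 8)(-1/630) / 8^2 = (1/630)/64 = 1/40320
Hence L_8(x) = x^8/40320 - x^7/630 + 7 x^6/180 - 7 x^5/15 + 35 x^4/12 - 28 x^3/3 + 14 x^2 - 8 x + 1.

L_8(x); series = x^8/40320 - x^7/630 + 7 x^6/180 - 7 x^5/15 + 35 x^4/12 - 28 x^3/3 + 14 x^2 - 8 x + 1


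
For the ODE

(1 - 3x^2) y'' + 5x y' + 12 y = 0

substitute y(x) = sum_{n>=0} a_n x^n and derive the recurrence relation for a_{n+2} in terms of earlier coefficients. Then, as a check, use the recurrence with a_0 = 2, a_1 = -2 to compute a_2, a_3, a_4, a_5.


Substitute y = sum_n a_n x^n.
(1 - 3 x^2) y'' contributes (n+2)(n+1) a_{n+2} - 3 n(n-1) a_n at x^n.
5 x y'(x) contributes 5 n a_n at x^n.
12 y(x) contributes 12 a_n at x^n.
Matching x^n: (n+2)(n+1) a_{n+2} + (-3 n(n-1) + 5 n + 12) a_n = 0.
Thus a_{n+2} = (3 n(n-1) - 5 n - 12) / ((n+1)(n+2)) * a_n.

Check with a_0 = 2, a_1 = -2 (apply the recurrence for n = 0, 1, 2, 3): a_0 = 2, a_1 = -2, a_2 = -12, a_3 = 17/3, a_4 = 16, a_5 = -51/20.

a_(n+2) = (3 n(n-1) - 5 n - 12) / ((n+1)(n+2)) * a_n; check: a_0 = 2, a_1 = -2, a_2 = -12, a_3 = 17/3, a_4 = 16, a_5 = -51/20


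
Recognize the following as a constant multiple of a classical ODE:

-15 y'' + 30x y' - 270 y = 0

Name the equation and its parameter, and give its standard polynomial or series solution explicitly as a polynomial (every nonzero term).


All three coefficients share the factor -15; dividing through by -15 gives  y'' - 2x y' + 18 y = 0.
This matches the Hermite equation y'' - 2x y' + 2n y = 0 with 2n = 18, so n = 9; the polynomial solution is H_9(x).
With y = sum_k a_k x^k, matching x^k gives (k+2)(k+1) a_{k+2} = 2(k - n) a_k = 2(k - 9) a_k. The right side vanishes at k = 9, so the series with the parity of 9 terminates at degree 9.
Standard normalization: leading coefficient of H_n is 2^n, so a_9 = 2^9 = 512. Work downward with a_k = (k+1)(k+2) a_{k+2} / (2(k - n)):
  a_7 = (8)(9)(512) / (2(7 - 9)) = 36864/(-4) = -9216
  a_5 = (6)(7)(-9216) / (2(5 - 9)) = -387072/(-8) = 48384
  a_3 = (4)(5)(48384) / (2(3 - 9)) = 967680/(-12) = -80640
  a_1 = (2)(3)(-80640) / (2(1 - 9)) = -483840/(-16) = 30240
Hence H_9(x) = 512 x^9 - 9216 x^7 + 48384 x^5 - 80640 x^3 + 30240 x.

H_9(x); series = 512 x^9 - 9216 x^7 + 48384 x^5 - 80640 x^3 + 30240 x
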